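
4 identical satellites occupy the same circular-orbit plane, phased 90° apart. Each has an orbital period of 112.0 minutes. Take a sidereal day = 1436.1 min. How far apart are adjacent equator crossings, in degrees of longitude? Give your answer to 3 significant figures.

T = 112.0 min = 6720.0 s.
Single-satellite node shift = (6720.0/86166) × 360° = 28.08°.
With 4 satellites evenly phased, successive equator crossings are 28.08/4 = 7.019° apart.

7.02°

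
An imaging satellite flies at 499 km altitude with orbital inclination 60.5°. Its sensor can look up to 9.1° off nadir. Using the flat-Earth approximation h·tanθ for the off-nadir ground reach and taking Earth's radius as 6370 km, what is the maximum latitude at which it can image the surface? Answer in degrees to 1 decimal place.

61.2°

For a prograde orbit the ground track reaches latitude ±i = ±60.5°.
Sensor half-swath on the ground ≈ 499·tan(9.1°) = 80 km = 0.72° of latitude.
Maximum observable latitude ≈ 60.5 + 0.72 = 61.2°.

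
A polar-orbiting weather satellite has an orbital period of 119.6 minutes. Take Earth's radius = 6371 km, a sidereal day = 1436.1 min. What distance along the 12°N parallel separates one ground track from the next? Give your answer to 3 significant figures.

T = 119.6 min = 7176.0 s.
Node shift per orbit = (7176.0/86166) × 360° = 29.98°.
Equatorial spacing = 29.98 × 111.2 km/° = 3334 km.
At 12° latitude, spacing = 3334 × cos(12°) = 3261 km.

3260 km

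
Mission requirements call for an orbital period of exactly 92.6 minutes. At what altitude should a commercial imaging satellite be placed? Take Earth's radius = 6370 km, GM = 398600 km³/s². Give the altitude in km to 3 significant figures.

410 km

T = 92.6 min = 5556.0 s.
From T = 2π√(a³/μ): a = (μ T²/4π²)^(1/3) = (398600 × 5556.0² / 4π²)^(1/3) = 6780 km.
Altitude h = a − R = 6780 − 6370 = 410 km.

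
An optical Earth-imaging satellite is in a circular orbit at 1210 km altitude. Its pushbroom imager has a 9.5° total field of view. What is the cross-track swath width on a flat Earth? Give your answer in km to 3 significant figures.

201 km

Half-angle = 9.5°/2 = 4.75°.
Swath width ≈ 2h·tan(θ/2) = 2 × 1210 × tan(4.75°) = 201.1 km.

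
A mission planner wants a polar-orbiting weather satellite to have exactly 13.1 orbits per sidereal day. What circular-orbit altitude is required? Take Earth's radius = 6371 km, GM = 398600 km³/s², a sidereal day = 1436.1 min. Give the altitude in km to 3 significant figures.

Required period T = 86166 / 13.1 = 6577.6 s.
From T = 2π√(a³/μ): a = (μ T²/4π²)^(1/3) = (398600 × 6577.6² / 4π²)^(1/3) = 7588 km.
Altitude h = a − R = 7588 − 6371 = 1217 km.

1220 km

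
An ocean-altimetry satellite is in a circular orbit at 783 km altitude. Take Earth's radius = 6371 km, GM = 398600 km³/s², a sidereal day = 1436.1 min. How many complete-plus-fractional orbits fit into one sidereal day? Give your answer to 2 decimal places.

14.31

Semi-major axis a = 6371 + 783 = 7154 km. Period T = 2π√(a³/μ) = 2π√(7154³/398600) = 6021.9 s = 100.37 min.
Orbits per sidereal day = 86166 / 6021.9 = 14.309.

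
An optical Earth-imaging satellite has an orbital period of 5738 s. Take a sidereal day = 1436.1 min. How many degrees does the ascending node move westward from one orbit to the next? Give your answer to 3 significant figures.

24.0°

During one orbit Earth rotates (5738.0 / 86166) × 360° = 23.97°.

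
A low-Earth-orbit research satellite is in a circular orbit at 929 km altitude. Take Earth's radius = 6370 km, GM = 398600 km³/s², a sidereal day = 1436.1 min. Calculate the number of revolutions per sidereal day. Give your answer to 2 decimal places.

13.88

Semi-major axis a = 6370 + 929 = 7299 km. Period T = 2π√(a³/μ) = 2π√(7299³/398600) = 6205.9 s = 103.43 min.
Orbits per sidereal day = 86166 / 6205.9 = 13.884.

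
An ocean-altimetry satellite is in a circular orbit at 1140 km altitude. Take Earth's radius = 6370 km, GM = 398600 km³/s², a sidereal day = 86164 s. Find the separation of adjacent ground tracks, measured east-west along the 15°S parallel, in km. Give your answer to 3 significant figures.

2910 km

Semi-major axis a = 6370 + 1140 = 7510 km. Period T = 2π√(a³/μ) = 2π√(7510³/398600) = 6477.0 s = 107.95 min.
Node shift per orbit = (6477.0/86164) × 360° = 27.06°.
Equatorial spacing = 27.06 × 111.2 km/° = 3009 km.
At 15° latitude, spacing = 3009 × cos(15°) = 2906 km.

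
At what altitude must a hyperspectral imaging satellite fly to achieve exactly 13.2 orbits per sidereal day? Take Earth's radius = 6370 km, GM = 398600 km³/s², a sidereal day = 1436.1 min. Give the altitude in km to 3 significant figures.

Required period T = 86166 / 13.2 = 6527.7 s.
From T = 2π√(a³/μ): a = (μ T²/4π²)^(1/3) = (398600 × 6527.7² / 4π²)^(1/3) = 7549 km.
Altitude h = a − R = 7549 − 6370 = 1179 km.

1180 km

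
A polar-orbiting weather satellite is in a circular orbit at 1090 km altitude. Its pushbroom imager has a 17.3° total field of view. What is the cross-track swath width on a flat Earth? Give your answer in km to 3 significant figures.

Half-angle = 17.3°/2 = 8.65°.
Swath width ≈ 2h·tan(θ/2) = 2 × 1090 × tan(8.65°) = 331.6 km.

332 km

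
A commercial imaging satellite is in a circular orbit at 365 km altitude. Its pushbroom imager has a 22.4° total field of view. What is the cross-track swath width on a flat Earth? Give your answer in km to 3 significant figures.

Half-angle = 22.4°/2 = 11.2°.
Swath width ≈ 2h·tan(θ/2) = 2 × 365 × tan(11.2°) = 144.5 km.

145 km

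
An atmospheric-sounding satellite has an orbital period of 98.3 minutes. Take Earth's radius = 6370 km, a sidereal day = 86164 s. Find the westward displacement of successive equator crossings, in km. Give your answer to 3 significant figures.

T = 98.3 min = 5898.0 s.
During one orbit Earth rotates (5898.0 / 86164) × 360° = 24.64°.
At the equator that is 24.64° × (2π·6370/360) km/° = 24.64 × 111.2 = 2740 km.

2740 km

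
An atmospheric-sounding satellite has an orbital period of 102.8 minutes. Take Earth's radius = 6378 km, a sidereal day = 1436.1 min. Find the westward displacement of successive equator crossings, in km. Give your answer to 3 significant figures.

2870 km

T = 102.8 min = 6168.0 s.
During one orbit Earth rotates (6168.0 / 86166) × 360° = 25.77°.
At the equator that is 25.77° × (2π·6378/360) km/° = 25.77 × 111.3 = 2869 km.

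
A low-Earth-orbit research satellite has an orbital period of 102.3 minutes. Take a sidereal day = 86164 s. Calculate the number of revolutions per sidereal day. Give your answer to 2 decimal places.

14.04

T = 102.3 min = 6138.0 s.
Orbits per sidereal day = 86164 / 6138.0 = 14.038.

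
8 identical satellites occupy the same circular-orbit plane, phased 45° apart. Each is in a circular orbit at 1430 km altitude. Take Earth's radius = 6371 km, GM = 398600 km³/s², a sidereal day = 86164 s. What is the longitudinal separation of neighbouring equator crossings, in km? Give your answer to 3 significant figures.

Semi-major axis a = 6371 + 1430 = 7801 km. Period T = 2π√(a³/μ) = 2π√(7801³/398600) = 6857.0 s = 114.28 min.
Single-satellite node shift = (6857.0/86164) × 360° = 28.65°.
With 8 satellites evenly phased, successive equator crossings are 28.65/8 = 3.581° apart.
That is 3.581 × 111.2 = 398 km at the equator.

398 km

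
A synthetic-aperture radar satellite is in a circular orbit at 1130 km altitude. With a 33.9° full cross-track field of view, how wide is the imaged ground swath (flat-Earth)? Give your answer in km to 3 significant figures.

Half-angle = 33.9°/2 = 16.95°.
Swath width ≈ 2h·tan(θ/2) = 2 × 1130 × tan(16.95°) = 688.8 km.

689 km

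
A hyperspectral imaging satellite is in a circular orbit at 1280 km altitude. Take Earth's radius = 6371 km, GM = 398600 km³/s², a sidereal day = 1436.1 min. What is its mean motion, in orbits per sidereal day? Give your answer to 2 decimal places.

12.94

Semi-major axis a = 6371 + 1280 = 7651 km. Period T = 2π√(a³/μ) = 2π√(7651³/398600) = 6660.2 s = 111.00 min.
Orbits per sidereal day = 86166 / 6660.2 = 12.937.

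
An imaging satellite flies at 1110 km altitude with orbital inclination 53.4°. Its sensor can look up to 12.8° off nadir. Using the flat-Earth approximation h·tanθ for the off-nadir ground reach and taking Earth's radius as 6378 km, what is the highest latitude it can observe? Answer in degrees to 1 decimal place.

55.7°

For a prograde orbit the ground track reaches latitude ±i = ±53.4°.
Sensor half-swath on the ground ≈ 1110·tan(12.8°) = 252 km = 2.27° of latitude.
Maximum observable latitude ≈ 53.4 + 2.27 = 55.7°.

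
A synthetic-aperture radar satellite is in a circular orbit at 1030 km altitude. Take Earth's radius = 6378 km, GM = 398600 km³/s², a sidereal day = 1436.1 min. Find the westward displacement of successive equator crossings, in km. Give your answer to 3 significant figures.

Semi-major axis a = 6378 + 1030 = 7408 km. Period T = 2π√(a³/μ) = 2π√(7408³/398600) = 6345.5 s = 105.76 min.
During one orbit Earth rotates (6345.5 / 86166) × 360° = 26.51°.
At the equator that is 26.51° × (2π·6378/360) km/° = 26.51 × 111.3 = 2951 km.

2950 km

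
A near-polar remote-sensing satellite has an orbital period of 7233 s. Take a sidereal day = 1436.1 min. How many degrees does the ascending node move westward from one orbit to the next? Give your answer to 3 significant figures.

30.2°

During one orbit Earth rotates (7233.0 / 86166) × 360° = 30.22°.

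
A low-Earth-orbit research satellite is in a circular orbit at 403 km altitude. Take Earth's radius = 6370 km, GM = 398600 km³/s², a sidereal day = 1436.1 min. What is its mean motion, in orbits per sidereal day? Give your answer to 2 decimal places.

15.53

Semi-major axis a = 6370 + 403 = 6773 km. Period T = 2π√(a³/μ) = 2π√(6773³/398600) = 5547.3 s = 92.46 min.
Orbits per sidereal day = 86166 / 5547.3 = 15.533.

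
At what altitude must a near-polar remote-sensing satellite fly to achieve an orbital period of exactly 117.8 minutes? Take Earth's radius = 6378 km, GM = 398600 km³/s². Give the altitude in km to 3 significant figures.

1580 km

T = 117.8 min = 7068.0 s.
From T = 2π√(a³/μ): a = (μ T²/4π²)^(1/3) = (398600 × 7068.0² / 4π²)^(1/3) = 7960 km.
Altitude h = a − R = 7960 − 6378 = 1582 km.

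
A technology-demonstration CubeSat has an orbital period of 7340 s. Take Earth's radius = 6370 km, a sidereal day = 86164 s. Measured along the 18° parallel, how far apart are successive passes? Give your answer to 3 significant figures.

3240 km

Node shift per orbit = (7340.0/86164) × 360° = 30.67°.
Equatorial spacing = 30.67 × 111.2 km/° = 3409 km.
At 18° latitude, spacing = 3409 × cos(18°) = 3243 km.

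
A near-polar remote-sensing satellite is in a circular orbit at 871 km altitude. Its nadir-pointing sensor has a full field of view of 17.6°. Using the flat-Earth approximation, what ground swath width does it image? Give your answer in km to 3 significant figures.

270 km

Half-angle = 17.6°/2 = 8.8°.
Swath width ≈ 2h·tan(θ/2) = 2 × 871 × tan(8.8°) = 269.7 km.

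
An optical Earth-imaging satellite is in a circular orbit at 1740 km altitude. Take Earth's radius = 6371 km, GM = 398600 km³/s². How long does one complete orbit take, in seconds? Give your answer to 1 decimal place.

7269.8 seconds

Semi-major axis a = 6371 + 1740 = 8111 km. Period T = 2π√(a³/μ) = 2π√(8111³/398600) = 7269.8 s = 121.16 min.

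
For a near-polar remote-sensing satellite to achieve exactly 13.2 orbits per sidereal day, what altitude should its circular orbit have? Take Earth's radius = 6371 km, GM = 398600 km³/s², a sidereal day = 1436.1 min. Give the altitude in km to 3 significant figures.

Required period T = 86166 / 13.2 = 6527.7 s.
From T = 2π√(a³/μ): a = (μ T²/4π²)^(1/3) = (398600 × 6527.7² / 4π²)^(1/3) = 7549 km.
Altitude h = a − R = 7549 − 6371 = 1178 km.

1180 km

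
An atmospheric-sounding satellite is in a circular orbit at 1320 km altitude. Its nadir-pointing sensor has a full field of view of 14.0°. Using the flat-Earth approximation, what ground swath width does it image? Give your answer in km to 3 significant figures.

324 km

Half-angle = 14.0°/2 = 7°.
Swath width ≈ 2h·tan(θ/2) = 2 × 1320 × tan(7°) = 324.2 km.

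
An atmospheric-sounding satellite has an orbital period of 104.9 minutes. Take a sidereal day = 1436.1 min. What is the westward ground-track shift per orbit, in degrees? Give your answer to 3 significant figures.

T = 104.9 min = 6294.0 s.
During one orbit Earth rotates (6294.0 / 86166) × 360° = 26.30°.

26.3°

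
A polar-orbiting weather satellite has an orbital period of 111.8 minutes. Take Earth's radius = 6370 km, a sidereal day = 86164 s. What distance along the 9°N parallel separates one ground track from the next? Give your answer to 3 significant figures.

3080 km

T = 111.8 min = 6708.0 s.
Node shift per orbit = (6708.0/86164) × 360° = 28.03°.
Equatorial spacing = 28.03 × 111.2 km/° = 3116 km.
At 9° latitude, spacing = 3116 × cos(9°) = 3078 km.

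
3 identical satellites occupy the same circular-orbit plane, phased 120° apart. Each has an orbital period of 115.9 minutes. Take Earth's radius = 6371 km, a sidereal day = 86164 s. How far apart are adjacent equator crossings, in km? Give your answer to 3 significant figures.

T = 115.9 min = 6954.0 s.
Single-satellite node shift = (6954.0/86164) × 360° = 29.05°.
With 3 satellites evenly phased, successive equator crossings are 29.05/3 = 9.685° apart.
That is 9.685 × 111.2 = 1077 km at the equator.

1080 km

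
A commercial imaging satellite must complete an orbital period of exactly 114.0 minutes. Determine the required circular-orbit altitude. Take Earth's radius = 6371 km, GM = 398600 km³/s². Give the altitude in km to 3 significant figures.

T = 114.0 min = 6840.0 s.
From T = 2π√(a³/μ): a = (μ T²/4π²)^(1/3) = (398600 × 6840.0² / 4π²)^(1/3) = 7788 km.
Altitude h = a − R = 7788 − 6371 = 1417 km.

1420 km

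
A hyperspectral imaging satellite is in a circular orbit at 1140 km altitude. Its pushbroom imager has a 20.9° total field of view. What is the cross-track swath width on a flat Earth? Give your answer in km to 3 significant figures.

Half-angle = 20.9°/2 = 10.45°.
Swath width ≈ 2h·tan(θ/2) = 2 × 1140 × tan(10.45°) = 420.5 km.

421 km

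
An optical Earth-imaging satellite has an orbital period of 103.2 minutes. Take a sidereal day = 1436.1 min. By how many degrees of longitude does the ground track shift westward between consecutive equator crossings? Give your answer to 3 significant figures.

T = 103.2 min = 6192.0 s.
During one orbit Earth rotates (6192.0 / 86166) × 360° = 25.87°.

25.9°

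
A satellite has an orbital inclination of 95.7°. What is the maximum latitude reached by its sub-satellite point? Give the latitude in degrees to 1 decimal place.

Retrograde orbit: the ground track reaches ±(180° − i) = ±(180 − 95.7) = ±84.3°.

84.3°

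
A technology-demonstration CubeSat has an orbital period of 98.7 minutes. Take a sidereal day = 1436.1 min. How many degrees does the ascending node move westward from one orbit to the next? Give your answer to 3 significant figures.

24.7°

T = 98.7 min = 5922.0 s.
During one orbit Earth rotates (5922.0 / 86166) × 360° = 24.74°.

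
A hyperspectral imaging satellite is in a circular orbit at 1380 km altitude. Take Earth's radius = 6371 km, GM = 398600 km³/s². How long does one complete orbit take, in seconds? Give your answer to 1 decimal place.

Semi-major axis a = 6371 + 1380 = 7751 km. Period T = 2π√(a³/μ) = 2π√(7751³/398600) = 6791.2 s = 113.19 min.

6791.2 seconds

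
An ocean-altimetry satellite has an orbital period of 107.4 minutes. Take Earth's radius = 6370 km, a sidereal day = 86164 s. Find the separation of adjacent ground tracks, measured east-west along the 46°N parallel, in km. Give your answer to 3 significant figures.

T = 107.4 min = 6444.0 s.
Node shift per orbit = (6444.0/86164) × 360° = 26.92°.
Equatorial spacing = 26.92 × 111.2 km/° = 2993 km.
At 46° latitude, spacing = 2993 × cos(46°) = 2079 km.

2080 km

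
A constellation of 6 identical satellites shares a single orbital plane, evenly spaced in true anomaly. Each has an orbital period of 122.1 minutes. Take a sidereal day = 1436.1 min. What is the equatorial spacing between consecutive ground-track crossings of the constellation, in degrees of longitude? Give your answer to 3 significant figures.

T = 122.1 min = 7326.0 s.
Single-satellite node shift = (7326.0/86166) × 360° = 30.61°.
With 6 satellites evenly phased, successive equator crossings are 30.61/6 = 5.101° apart.

5.10°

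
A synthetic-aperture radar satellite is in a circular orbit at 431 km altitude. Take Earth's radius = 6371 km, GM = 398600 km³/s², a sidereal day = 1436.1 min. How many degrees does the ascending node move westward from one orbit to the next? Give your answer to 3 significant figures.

Semi-major axis a = 6371 + 431 = 6802 km. Period T = 2π√(a³/μ) = 2π√(6802³/398600) = 5583.0 s = 93.05 min.
During one orbit Earth rotates (5583.0 / 86166) × 360° = 23.33°.

23.3°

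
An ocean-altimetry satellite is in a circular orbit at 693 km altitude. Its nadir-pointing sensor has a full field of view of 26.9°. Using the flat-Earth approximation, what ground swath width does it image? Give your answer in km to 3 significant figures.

331 km

Half-angle = 26.9°/2 = 13.45°.
Swath width ≈ 2h·tan(θ/2) = 2 × 693 × tan(13.45°) = 331.5 km.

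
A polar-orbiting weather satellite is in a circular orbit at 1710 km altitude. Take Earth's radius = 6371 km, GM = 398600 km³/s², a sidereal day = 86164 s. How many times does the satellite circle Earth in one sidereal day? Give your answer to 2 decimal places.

11.92

Semi-major axis a = 6371 + 1710 = 8081 km. Period T = 2π√(a³/μ) = 2π√(8081³/398600) = 7229.5 s = 120.49 min.
Orbits per sidereal day = 86164 / 7229.5 = 11.918.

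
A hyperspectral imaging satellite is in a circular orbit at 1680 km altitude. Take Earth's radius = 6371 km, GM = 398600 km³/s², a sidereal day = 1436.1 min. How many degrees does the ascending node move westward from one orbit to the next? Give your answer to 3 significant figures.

Semi-major axis a = 6371 + 1680 = 8051 km. Period T = 2π√(a³/μ) = 2π√(8051³/398600) = 7189.3 s = 119.82 min.
During one orbit Earth rotates (7189.3 / 86166) × 360° = 30.04°.

30.0°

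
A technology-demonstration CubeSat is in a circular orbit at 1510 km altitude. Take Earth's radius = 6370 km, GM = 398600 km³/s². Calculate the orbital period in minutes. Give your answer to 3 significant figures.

Semi-major axis a = 6370 + 1510 = 7880 km. Period T = 2π√(a³/μ) = 2π√(7880³/398600) = 6961.5 s = 116.02 min.

116 min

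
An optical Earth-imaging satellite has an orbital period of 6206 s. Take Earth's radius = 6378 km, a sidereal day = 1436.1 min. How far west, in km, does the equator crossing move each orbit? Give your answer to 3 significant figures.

During one orbit Earth rotates (6206.0 / 86166) × 360° = 25.93°.
At the equator that is 25.93° × (2π·6378/360) km/° = 25.93 × 111.3 = 2886 km.

2890 km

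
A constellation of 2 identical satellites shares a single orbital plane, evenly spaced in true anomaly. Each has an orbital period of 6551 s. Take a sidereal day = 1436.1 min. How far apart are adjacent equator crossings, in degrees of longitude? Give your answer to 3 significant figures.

13.7°

Single-satellite node shift = (6551.0/86166) × 360° = 27.37°.
With 2 satellites evenly phased, successive equator crossings are 27.37/2 = 13.685° apart.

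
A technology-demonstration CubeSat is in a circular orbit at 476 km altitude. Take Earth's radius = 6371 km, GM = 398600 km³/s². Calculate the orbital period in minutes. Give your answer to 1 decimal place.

94.0 min

Semi-major axis a = 6371 + 476 = 6847 km. Period T = 2π√(a³/μ) = 2π√(6847³/398600) = 5638.5 s = 93.97 min.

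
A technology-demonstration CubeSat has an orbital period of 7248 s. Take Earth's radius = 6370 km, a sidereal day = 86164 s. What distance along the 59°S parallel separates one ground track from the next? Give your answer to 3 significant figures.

1730 km

Node shift per orbit = (7248.0/86164) × 360° = 30.28°.
Equatorial spacing = 30.28 × 111.2 km/° = 3367 km.
At 59° latitude, spacing = 3367 × cos(59°) = 1734 km.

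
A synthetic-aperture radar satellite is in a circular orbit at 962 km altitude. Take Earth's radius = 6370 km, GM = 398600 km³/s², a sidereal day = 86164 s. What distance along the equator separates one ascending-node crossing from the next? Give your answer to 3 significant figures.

2900 km

Semi-major axis a = 6370 + 962 = 7332 km. Period T = 2π√(a³/μ) = 2π√(7332³/398600) = 6248.1 s = 104.13 min.
During one orbit Earth rotates (6248.1 / 86164) × 360° = 26.10°.
At the equator that is 26.10° × (2π·6370/360) km/° = 26.10 × 111.2 = 2902 km.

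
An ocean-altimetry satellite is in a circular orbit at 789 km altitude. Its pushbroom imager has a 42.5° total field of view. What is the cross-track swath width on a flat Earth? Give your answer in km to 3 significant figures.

614 km

Half-angle = 42.5°/2 = 21.25°.
Swath width ≈ 2h·tan(θ/2) = 2 × 789 × tan(21.25°) = 613.7 km.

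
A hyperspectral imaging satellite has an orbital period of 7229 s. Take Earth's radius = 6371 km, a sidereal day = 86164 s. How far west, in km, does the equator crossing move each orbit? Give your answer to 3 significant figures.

During one orbit Earth rotates (7229.0 / 86164) × 360° = 30.20°.
At the equator that is 30.20° × (2π·6371/360) km/° = 30.20 × 111.2 = 3358 km.

3360 km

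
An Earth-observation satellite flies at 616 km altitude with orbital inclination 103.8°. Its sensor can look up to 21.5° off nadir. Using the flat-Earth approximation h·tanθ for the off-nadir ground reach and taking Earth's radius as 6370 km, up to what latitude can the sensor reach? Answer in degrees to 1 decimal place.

78.4°

Retrograde orbit: the ground track reaches ±(180° − i) = ±(180 − 103.8) = ±76.2°.
Sensor half-swath on the ground ≈ 616·tan(21.5°) = 243 km = 2.18° of latitude.
Maximum observable latitude ≈ 76.2 + 2.18 = 78.4°.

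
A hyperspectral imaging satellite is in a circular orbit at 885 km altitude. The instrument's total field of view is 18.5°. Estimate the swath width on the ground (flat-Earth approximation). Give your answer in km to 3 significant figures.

Half-angle = 18.5°/2 = 9.25°.
Swath width ≈ 2h·tan(θ/2) = 2 × 885 × tan(9.25°) = 288.3 km.

288 km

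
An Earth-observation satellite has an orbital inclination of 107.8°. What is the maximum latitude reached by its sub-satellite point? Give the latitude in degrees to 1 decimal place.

72.2°

Retrograde orbit: the ground track reaches ±(180° − i) = ±(180 − 107.8) = ±72.2°.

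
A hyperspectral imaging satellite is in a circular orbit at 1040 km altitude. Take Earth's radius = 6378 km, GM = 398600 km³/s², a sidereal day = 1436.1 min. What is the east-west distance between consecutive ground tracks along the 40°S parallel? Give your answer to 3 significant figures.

Semi-major axis a = 6378 + 1040 = 7418 km. Period T = 2π√(a³/μ) = 2π√(7418³/398600) = 6358.3 s = 105.97 min.
Node shift per orbit = (6358.3/86166) × 360° = 26.56°.
Equatorial spacing = 26.56 × 111.3 km/° = 2957 km.
At 40° latitude, spacing = 2957 × cos(40°) = 2265 km.

2270 km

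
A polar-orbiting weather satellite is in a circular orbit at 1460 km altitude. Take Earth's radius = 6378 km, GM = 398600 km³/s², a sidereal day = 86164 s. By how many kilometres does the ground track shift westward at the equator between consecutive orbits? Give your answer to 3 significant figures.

3210 km

Semi-major axis a = 6378 + 1460 = 7838 km. Period T = 2π√(a³/μ) = 2π√(7838³/398600) = 6905.9 s = 115.10 min.
During one orbit Earth rotates (6905.9 / 86164) × 360° = 28.85°.
At the equator that is 28.85° × (2π·6378/360) km/° = 28.85 × 111.3 = 3212 km.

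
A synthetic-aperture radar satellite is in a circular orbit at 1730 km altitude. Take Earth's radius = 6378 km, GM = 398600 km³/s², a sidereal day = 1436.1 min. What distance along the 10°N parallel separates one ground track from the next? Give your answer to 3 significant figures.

3330 km

Semi-major axis a = 6378 + 1730 = 8108 km. Period T = 2π√(a³/μ) = 2π√(8108³/398600) = 7265.8 s = 121.10 min.
Node shift per orbit = (7265.8/86166) × 360° = 30.36°.
Equatorial spacing = 30.36 × 111.3 km/° = 3379 km.
At 10° latitude, spacing = 3379 × cos(10°) = 3328 km.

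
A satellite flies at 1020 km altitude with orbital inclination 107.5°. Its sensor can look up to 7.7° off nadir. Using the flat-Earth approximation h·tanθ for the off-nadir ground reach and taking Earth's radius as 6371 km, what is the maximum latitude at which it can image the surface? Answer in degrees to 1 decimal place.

73.7°

Retrograde orbit: the ground track reaches ±(180° − i) = ±(180 − 107.5) = ±72.5°.
Sensor half-swath on the ground ≈ 1020·tan(7.7°) = 138 km = 1.24° of latitude.
Maximum observable latitude ≈ 72.5 + 1.24 = 73.7°.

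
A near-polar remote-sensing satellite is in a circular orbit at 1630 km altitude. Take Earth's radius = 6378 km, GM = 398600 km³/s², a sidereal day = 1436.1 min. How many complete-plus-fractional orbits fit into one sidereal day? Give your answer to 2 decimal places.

Semi-major axis a = 6378 + 1630 = 8008 km. Period T = 2π√(a³/μ) = 2π√(8008³/398600) = 7131.8 s = 118.86 min.
Orbits per sidereal day = 86166 / 7131.8 = 12.082.

12.08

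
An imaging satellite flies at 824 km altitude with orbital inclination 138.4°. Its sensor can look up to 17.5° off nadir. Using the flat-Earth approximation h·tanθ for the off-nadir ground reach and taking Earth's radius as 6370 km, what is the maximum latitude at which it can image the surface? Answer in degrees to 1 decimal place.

43.9°

Retrograde orbit: the ground track reaches ±(180° − i) = ±(180 − 138.4) = ±41.6°.
Sensor half-swath on the ground ≈ 824·tan(17.5°) = 260 km = 2.34° of latitude.
Maximum observable latitude ≈ 41.6 + 2.34 = 43.9°.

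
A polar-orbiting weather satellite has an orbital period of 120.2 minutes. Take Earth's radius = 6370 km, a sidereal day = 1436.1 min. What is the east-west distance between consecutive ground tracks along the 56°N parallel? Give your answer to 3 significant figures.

1870 km

T = 120.2 min = 7212.0 s.
Node shift per orbit = (7212.0/86166) × 360° = 30.13°.
Equatorial spacing = 30.13 × 111.2 km/° = 3350 km.
At 56° latitude, spacing = 3350 × cos(56°) = 1873 km.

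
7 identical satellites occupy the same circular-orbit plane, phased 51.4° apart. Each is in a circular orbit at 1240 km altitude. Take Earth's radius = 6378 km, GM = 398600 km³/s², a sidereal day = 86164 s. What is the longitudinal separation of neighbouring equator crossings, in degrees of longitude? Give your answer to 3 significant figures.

Semi-major axis a = 6378 + 1240 = 7618 km. Period T = 2π√(a³/μ) = 2π√(7618³/398600) = 6617.2 s = 110.29 min.
Single-satellite node shift = (6617.2/86164) × 360° = 27.65°.
With 7 satellites evenly phased, successive equator crossings are 27.65/7 = 3.950° apart.

3.95°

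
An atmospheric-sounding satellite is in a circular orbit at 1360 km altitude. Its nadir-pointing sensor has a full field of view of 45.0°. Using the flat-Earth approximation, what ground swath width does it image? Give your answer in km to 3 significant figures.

1130 km

Half-angle = 45.0°/2 = 22.5°.
Swath width ≈ 2h·tan(θ/2) = 2 × 1360 × tan(22.5°) = 1126.7 km.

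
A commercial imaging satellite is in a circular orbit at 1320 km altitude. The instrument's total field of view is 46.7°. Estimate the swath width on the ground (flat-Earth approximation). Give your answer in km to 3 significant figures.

Half-angle = 46.7°/2 = 23.35°.
Swath width ≈ 2h·tan(θ/2) = 2 × 1320 × tan(23.35°) = 1139.7 km.

1140 km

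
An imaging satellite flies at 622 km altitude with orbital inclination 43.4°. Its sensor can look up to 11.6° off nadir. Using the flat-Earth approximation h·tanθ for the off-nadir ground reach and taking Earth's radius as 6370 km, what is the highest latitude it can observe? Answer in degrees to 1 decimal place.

44.5°

For a prograde orbit the ground track reaches latitude ±i = ±43.4°.
Sensor half-swath on the ground ≈ 622·tan(11.6°) = 128 km = 1.15° of latitude.
Maximum observable latitude ≈ 43.4 + 1.15 = 44.5°.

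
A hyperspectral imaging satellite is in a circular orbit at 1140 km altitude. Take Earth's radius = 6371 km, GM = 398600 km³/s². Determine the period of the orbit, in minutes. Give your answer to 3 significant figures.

108 min

Semi-major axis a = 6371 + 1140 = 7511 km. Period T = 2π√(a³/μ) = 2π√(7511³/398600) = 6478.3 s = 107.97 min.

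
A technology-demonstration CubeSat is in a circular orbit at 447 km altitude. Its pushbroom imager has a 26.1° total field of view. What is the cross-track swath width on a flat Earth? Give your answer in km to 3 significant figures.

207 km

Half-angle = 26.1°/2 = 13.05°.
Swath width ≈ 2h·tan(θ/2) = 2 × 447 × tan(13.05°) = 207.2 km.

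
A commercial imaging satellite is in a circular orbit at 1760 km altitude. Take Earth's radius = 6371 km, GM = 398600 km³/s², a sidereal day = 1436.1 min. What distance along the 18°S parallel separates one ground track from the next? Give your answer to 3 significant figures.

3220 km

Semi-major axis a = 6371 + 1760 = 8131 km. Period T = 2π√(a³/μ) = 2π√(8131³/398600) = 7296.7 s = 121.61 min.
Node shift per orbit = (7296.7/86166) × 360° = 30.49°.
Equatorial spacing = 30.49 × 111.2 km/° = 3390 km.
At 18° latitude, spacing = 3390 × cos(18°) = 3224 km.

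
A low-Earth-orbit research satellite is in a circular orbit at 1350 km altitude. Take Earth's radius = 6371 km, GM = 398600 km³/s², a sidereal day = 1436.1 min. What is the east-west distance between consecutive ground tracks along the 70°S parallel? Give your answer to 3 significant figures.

1070 km

Semi-major axis a = 6371 + 1350 = 7721 km. Period T = 2π√(a³/μ) = 2π√(7721³/398600) = 6751.8 s = 112.53 min.
Node shift per orbit = (6751.8/86166) × 360° = 28.21°.
Equatorial spacing = 28.21 × 111.2 km/° = 3137 km.
At 70° latitude, spacing = 3137 × cos(70°) = 1073 km.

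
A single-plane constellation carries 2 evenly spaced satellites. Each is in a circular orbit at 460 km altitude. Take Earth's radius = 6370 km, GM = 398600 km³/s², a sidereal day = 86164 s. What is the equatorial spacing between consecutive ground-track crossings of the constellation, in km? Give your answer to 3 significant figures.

Semi-major axis a = 6370 + 460 = 6830 km. Period T = 2π√(a³/μ) = 2π√(6830³/398600) = 5617.5 s = 93.62 min.
Single-satellite node shift = (5617.5/86164) × 360° = 23.47°.
With 2 satellites evenly phased, successive equator crossings are 23.47/2 = 11.735° apart.
That is 11.735 × 111.2 = 1305 km at the equator.

1300 km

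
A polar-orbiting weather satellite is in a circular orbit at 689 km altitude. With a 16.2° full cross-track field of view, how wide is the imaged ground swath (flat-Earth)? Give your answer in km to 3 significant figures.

Half-angle = 16.2°/2 = 8.1°.
Swath width ≈ 2h·tan(θ/2) = 2 × 689 × tan(8.1°) = 196.1 km.

196 km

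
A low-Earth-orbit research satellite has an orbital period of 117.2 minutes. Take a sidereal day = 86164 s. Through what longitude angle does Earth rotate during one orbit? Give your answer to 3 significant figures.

T = 117.2 min = 7032.0 s.
During one orbit Earth rotates (7032.0 / 86164) × 360° = 29.38°.

29.4°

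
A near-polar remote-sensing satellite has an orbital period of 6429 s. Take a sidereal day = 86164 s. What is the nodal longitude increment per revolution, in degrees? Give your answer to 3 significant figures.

During one orbit Earth rotates (6429.0 / 86164) × 360° = 26.86°.

26.9°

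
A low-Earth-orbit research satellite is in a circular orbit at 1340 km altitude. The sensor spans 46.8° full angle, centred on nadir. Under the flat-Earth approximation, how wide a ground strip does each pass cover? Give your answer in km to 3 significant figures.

1160 km

Half-angle = 46.8°/2 = 23.4°.
Swath width ≈ 2h·tan(θ/2) = 2 × 1340 × tan(23.4°) = 1159.7 km.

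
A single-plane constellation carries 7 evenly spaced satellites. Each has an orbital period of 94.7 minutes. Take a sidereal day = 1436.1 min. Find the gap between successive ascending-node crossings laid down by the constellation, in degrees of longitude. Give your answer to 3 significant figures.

T = 94.7 min = 5682.0 s.
Single-satellite node shift = (5682.0/86166) × 360° = 23.74°.
With 7 satellites evenly phased, successive equator crossings are 23.74/7 = 3.391° apart.

3.39°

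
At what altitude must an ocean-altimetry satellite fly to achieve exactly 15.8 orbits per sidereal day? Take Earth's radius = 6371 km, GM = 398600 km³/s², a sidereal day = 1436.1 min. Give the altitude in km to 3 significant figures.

Required period T = 86166 / 15.8 = 5453.5 s.
From T = 2π√(a³/μ): a = (μ T²/4π²)^(1/3) = (398600 × 5453.5² / 4π²)^(1/3) = 6696 km.
Altitude h = a − R = 6696 − 6371 = 325 km.

325 km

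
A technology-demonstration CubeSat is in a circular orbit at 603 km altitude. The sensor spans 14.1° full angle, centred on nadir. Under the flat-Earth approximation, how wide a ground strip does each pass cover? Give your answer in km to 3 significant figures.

149 km

Half-angle = 14.1°/2 = 7.05°.
Swath width ≈ 2h·tan(θ/2) = 2 × 603 × tan(7.05°) = 149.1 km.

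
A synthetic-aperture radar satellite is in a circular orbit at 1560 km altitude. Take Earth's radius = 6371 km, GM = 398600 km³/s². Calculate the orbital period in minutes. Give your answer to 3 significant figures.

117 min

Semi-major axis a = 6371 + 1560 = 7931 km. Period T = 2π√(a³/μ) = 2π√(7931³/398600) = 7029.2 s = 117.15 min.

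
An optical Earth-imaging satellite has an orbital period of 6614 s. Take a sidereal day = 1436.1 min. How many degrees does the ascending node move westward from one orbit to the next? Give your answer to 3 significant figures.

During one orbit Earth rotates (6614.0 / 86166) × 360° = 27.63°.

27.6°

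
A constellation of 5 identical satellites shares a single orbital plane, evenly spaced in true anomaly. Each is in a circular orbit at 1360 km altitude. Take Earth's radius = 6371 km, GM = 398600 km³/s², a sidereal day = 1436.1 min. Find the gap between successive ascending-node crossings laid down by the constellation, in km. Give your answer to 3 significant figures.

629 km

Semi-major axis a = 6371 + 1360 = 7731 km. Period T = 2π√(a³/μ) = 2π√(7731³/398600) = 6765.0 s = 112.75 min.
Single-satellite node shift = (6765.0/86166) × 360° = 28.26°.
With 5 satellites evenly phased, successive equator crossings are 28.26/5 = 5.653° apart.
That is 5.653 × 111.2 = 629 km at the equator.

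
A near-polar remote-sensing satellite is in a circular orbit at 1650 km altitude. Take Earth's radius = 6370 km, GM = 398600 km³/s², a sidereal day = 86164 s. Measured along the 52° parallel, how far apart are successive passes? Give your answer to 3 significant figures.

Semi-major axis a = 6370 + 1650 = 8020 km. Period T = 2π√(a³/μ) = 2π√(8020³/398600) = 7147.8 s = 119.13 min.
Node shift per orbit = (7147.8/86164) × 360° = 29.86°.
Equatorial spacing = 29.86 × 111.2 km/° = 3320 km.
At 52° latitude, spacing = 3320 × cos(52°) = 2044 km.

2040 km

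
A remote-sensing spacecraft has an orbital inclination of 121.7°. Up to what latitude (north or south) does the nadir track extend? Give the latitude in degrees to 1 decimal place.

58.3°

Retrograde orbit: the ground track reaches ±(180° − i) = ±(180 − 121.7) = ±58.3°.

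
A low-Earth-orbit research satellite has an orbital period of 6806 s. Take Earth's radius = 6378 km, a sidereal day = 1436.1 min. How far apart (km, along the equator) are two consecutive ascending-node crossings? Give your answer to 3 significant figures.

During one orbit Earth rotates (6806.0 / 86166) × 360° = 28.44°.
At the equator that is 28.44° × (2π·6378/360) km/° = 28.44 × 111.3 = 3165 km.

3170 km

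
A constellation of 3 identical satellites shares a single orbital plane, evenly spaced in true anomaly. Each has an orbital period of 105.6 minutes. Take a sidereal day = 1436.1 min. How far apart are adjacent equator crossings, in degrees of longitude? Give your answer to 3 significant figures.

8.82°

T = 105.6 min = 6336.0 s.
Single-satellite node shift = (6336.0/86166) × 360° = 26.47°.
With 3 satellites evenly phased, successive equator crossings are 26.47/3 = 8.824° apart.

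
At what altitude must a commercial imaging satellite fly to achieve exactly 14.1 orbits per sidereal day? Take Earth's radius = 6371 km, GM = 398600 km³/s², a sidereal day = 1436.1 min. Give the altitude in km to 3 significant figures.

Required period T = 86166 / 14.1 = 6111.1 s.
From T = 2π√(a³/μ): a = (μ T²/4π²)^(1/3) = (398600 × 6111.1² / 4π²)^(1/3) = 7224 km.
Altitude h = a − R = 7224 − 6371 = 853 km.

853 km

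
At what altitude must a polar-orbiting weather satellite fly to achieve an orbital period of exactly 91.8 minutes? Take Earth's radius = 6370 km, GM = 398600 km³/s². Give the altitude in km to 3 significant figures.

T = 91.8 min = 5508.0 s.
From T = 2π√(a³/μ): a = (μ T²/4π²)^(1/3) = (398600 × 5508.0² / 4π²)^(1/3) = 6741 km.
Altitude h = a − R = 6741 − 6370 = 371 km.

371 km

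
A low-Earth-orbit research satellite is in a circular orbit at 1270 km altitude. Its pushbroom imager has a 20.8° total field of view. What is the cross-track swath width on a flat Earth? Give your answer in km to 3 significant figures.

Half-angle = 20.8°/2 = 10.4°.
Swath width ≈ 2h·tan(θ/2) = 2 × 1270 × tan(10.4°) = 466.2 km.

466 km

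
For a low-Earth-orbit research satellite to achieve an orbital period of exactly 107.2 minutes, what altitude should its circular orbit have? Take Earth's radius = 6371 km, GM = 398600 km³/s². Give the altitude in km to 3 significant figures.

T = 107.2 min = 6432.0 s.
From T = 2π√(a³/μ): a = (μ T²/4π²)^(1/3) = (398600 × 6432.0² / 4π²)^(1/3) = 7475 km.
Altitude h = a − R = 7475 − 6371 = 1104 km.

1100 km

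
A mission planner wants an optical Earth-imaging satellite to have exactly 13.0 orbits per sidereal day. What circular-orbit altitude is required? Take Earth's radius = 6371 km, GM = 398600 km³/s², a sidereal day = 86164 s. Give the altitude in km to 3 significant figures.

1260 km

Required period T = 86164 / 13.0 = 6628.0 s.
From T = 2π√(a³/μ): a = (μ T²/4π²)^(1/3) = (398600 × 6628.0² / 4π²)^(1/3) = 7626 km.
Altitude h = a − R = 7626 − 6371 = 1255 km.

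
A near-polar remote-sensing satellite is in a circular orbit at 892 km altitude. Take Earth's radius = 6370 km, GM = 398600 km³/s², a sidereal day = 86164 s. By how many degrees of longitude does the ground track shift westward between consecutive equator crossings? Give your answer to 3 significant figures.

Semi-major axis a = 6370 + 892 = 7262 km. Period T = 2π√(a³/μ) = 2π√(7262³/398600) = 6158.8 s = 102.65 min.
During one orbit Earth rotates (6158.8 / 86164) × 360° = 25.73°.

25.7°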